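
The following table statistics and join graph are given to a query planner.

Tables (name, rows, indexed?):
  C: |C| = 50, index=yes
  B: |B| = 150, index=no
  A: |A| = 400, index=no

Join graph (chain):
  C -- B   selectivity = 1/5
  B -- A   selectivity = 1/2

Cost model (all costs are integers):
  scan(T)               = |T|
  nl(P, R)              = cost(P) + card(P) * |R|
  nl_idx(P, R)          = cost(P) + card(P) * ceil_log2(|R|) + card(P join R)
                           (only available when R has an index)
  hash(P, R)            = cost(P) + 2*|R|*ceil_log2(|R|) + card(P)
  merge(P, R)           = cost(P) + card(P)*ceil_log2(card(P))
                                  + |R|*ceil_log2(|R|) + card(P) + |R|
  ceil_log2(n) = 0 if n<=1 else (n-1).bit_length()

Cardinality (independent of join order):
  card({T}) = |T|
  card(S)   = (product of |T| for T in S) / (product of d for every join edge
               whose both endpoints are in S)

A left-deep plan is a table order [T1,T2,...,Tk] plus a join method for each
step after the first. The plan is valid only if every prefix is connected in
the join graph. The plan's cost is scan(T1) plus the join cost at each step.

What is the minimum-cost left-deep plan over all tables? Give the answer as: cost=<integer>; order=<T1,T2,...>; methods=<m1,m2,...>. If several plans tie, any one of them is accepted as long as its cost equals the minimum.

Selinger DP (subsets sized 1..n):
  {C}: scan cost=50, card=50
  {B}: scan cost=150, card=150
  {A}: scan cost=400, card=400
  {BC}: card=1500; try (C,hash)→900, (B,merge)→1750, (C,merge)→1850, (B,hash)→2500, (C,nl_idx)→2550, (B,nl)→7550 …(+1); best=900 via (C,hash)
  {AB}: card=30000; try (B,hash)→3200, (A,merge)→5500, (B,merge)→5750, (A,hash)→7500, (A,nl)→60150, (B,nl)→60400; best=3200 via (B,hash)
  {ABC}: card=300000; try (A,hash)→9600, (A,merge)→22900, (C,hash)→33800, (C,nl_idx)→483200, (C,merge)→483550, (A,nl)→600900 …(+1); best=9600 via (A,hash)

cost=9600; order=B,C,A; methods=hash,hash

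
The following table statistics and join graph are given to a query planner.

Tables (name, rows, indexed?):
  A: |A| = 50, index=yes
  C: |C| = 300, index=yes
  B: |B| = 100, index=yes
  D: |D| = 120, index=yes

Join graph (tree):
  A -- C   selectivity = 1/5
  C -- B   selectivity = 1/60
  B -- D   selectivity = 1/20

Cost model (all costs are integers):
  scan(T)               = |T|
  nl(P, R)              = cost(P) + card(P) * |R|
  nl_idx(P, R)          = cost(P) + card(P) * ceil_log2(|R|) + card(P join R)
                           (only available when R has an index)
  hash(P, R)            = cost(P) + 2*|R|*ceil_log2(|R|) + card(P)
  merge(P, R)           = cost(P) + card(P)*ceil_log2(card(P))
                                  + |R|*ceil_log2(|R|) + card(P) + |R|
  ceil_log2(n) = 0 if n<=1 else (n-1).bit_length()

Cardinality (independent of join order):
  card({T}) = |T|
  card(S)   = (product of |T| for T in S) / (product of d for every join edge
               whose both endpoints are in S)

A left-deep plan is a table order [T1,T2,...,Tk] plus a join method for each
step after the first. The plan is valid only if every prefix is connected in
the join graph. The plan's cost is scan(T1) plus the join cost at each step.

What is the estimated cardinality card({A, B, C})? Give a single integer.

5000

Tables in S: A(50), B(100), C(300)
Edges inside S: A-C(d=5), C-B(d=60)
numerator = 50 * 100 * 300 = 1500000
denominator = 5 * 60 = 300
card(S) = 1500000 / 300 = 5000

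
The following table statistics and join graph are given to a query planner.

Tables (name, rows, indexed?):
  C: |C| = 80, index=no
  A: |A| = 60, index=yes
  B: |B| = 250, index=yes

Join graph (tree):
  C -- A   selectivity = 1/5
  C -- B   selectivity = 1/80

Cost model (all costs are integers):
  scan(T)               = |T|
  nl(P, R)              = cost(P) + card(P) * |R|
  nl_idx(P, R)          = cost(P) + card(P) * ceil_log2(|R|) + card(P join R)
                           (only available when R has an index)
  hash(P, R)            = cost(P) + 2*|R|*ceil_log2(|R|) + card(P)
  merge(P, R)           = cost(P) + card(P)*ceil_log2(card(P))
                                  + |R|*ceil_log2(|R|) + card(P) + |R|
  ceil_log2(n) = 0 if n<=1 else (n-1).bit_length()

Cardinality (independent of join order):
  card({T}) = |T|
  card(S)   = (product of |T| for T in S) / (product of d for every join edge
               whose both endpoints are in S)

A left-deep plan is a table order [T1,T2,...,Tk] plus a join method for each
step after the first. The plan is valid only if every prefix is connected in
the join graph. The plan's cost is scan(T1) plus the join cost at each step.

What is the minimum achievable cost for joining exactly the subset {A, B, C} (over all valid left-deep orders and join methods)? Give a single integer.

1940

Selinger DP over subsets of {A,B,C}:
  {C}: scan cost=80, card=80
  {A}: scan cost=60, card=60
  {B}: scan cost=250, card=250
  {AC}: card=960; try (A,hash)→880, (C,merge)→1120, (A,merge)→1140, (C,hash)→1240, (A,nl_idx)→1520, (C,nl)→4860 …(+1); best=880 via (A,hash)
  {BC}: card=250; try (B,nl_idx)→970, (C,hash)→1620, (B,merge)→2970, (C,merge)→3140, (B,hash)→4160, (B,nl)→20080 …(+1); best=970 via (B,nl_idx)
  {ABC}: card=3000; try (A,hash)→1940, (A,merge)→3640, (A,nl_idx)→5470, (B,hash)→5840, (B,nl_idx)→11560, (B,merge)→13690 …(+2); best=1940 via (A,hash)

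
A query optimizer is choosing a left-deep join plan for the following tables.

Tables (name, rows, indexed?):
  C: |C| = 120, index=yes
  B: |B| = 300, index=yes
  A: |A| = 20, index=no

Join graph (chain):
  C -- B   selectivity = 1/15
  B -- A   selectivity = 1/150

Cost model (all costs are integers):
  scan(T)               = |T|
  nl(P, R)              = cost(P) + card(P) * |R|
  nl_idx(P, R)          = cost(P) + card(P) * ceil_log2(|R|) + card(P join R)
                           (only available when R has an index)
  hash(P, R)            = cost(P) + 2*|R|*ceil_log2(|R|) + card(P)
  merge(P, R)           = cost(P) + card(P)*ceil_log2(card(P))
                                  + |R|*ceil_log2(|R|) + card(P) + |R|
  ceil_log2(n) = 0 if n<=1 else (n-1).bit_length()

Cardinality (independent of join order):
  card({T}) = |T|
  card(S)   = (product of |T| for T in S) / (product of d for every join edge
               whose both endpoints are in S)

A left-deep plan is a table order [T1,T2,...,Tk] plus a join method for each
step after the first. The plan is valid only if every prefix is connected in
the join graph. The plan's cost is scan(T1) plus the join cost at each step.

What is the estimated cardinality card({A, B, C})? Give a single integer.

Tables in S: A(20), B(300), C(120)
Edges inside S: C-B(d=15), B-A(d=150)
numerator = 20 * 300 * 120 = 720000
denominator = 15 * 150 = 2250
card(S) = 720000 / 2250 = 320

320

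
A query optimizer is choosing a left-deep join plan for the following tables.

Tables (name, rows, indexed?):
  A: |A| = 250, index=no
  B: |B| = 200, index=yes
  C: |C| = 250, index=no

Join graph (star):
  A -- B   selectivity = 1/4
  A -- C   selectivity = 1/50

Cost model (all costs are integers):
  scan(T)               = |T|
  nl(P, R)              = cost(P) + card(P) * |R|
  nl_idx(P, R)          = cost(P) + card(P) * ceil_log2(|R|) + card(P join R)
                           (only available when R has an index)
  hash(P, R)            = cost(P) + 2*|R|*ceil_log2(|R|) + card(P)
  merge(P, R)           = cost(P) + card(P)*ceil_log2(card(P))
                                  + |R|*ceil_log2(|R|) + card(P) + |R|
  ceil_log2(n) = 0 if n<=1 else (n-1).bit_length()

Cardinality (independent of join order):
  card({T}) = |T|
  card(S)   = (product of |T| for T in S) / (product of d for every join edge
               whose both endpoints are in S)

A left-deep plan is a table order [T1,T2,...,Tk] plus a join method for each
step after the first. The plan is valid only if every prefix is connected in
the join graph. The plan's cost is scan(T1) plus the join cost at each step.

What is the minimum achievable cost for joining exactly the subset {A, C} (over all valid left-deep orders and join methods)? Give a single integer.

Selinger DP over subsets of {A,C}:
  {A}: scan cost=250, card=250
  {C}: scan cost=250, card=250
  {AC}: card=1250; try (C,hash)→4500, (A,hash)→4500, (C,merge)→4750, (A,merge)→4750, (C,nl)→62750, (A,nl)→62750; best=4500 via (C,hash)

4500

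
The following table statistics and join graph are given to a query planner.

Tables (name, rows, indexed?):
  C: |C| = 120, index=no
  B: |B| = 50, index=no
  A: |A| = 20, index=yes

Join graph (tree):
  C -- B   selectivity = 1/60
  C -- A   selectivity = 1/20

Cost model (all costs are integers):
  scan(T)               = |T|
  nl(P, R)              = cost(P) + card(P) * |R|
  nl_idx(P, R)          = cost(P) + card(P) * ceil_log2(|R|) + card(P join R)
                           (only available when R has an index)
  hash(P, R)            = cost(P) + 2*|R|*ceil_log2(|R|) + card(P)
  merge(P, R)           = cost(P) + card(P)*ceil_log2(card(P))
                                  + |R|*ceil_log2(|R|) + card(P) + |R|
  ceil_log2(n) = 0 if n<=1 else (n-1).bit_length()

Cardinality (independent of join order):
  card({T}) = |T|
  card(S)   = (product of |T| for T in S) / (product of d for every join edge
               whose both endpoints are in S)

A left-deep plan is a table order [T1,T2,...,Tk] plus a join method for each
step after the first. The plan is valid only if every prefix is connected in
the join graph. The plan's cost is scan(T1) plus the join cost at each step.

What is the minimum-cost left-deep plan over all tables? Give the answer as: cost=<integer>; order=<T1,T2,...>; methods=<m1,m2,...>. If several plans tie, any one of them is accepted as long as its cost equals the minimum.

Selinger DP (subsets sized 1..n):
  {C}: scan cost=120, card=120
  {B}: scan cost=50, card=50
  {A}: scan cost=20, card=20
  {BC}: card=100; try (B,hash)→840, (C,merge)→1360, (B,merge)→1430, (C,hash)→1780, (C,nl)→6050, (B,nl)→6120; best=840 via (B,hash)
  {AC}: card=120; try (A,hash)→440, (A,nl_idx)→840, (C,merge)→1100, (A,merge)→1200, (C,hash)→1720, (C,nl)→2420 …(+1); best=440 via (A,hash)
  {ABC}: card=100; try (A,hash)→1140, (B,hash)→1160, (A,nl_idx)→1440, (B,merge)→1750, (A,merge)→1760, (A,nl)→2840 …(+1); best=1140 via (A,hash)

cost=1140; order=C,B,A; methods=hash,hash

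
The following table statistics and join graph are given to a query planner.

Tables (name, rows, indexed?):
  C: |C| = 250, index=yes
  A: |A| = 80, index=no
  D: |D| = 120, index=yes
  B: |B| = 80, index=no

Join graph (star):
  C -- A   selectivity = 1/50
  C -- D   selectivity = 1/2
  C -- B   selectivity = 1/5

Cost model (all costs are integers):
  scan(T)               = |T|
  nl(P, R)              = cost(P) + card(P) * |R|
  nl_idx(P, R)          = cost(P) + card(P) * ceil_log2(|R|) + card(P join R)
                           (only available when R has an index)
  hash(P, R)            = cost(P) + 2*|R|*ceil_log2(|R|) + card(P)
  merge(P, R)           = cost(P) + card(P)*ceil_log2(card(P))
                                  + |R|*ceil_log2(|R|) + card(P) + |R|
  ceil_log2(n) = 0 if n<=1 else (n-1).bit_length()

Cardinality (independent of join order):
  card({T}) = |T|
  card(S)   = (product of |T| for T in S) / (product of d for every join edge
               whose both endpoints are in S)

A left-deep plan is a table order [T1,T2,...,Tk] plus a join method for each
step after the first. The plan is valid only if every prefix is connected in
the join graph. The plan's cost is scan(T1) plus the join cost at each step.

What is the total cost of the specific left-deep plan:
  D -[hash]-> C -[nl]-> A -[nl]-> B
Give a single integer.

3124240

step 1: scan D: cost=120, card=120
step 2: join C via hash
    card(P join C) = 120*250/(2) = 15000
    cost = 120 + 2*250*8 + 120 = 4240
step 3: join A via nl
    card(P join A) = 15000*80/(50) = 24000
    cost = 4240 + 15000*80 = 1204240
step 4: join B via nl
    card(P join B) = 24000*80/(5) = 384000
    cost = 1204240 + 24000*80 = 3124240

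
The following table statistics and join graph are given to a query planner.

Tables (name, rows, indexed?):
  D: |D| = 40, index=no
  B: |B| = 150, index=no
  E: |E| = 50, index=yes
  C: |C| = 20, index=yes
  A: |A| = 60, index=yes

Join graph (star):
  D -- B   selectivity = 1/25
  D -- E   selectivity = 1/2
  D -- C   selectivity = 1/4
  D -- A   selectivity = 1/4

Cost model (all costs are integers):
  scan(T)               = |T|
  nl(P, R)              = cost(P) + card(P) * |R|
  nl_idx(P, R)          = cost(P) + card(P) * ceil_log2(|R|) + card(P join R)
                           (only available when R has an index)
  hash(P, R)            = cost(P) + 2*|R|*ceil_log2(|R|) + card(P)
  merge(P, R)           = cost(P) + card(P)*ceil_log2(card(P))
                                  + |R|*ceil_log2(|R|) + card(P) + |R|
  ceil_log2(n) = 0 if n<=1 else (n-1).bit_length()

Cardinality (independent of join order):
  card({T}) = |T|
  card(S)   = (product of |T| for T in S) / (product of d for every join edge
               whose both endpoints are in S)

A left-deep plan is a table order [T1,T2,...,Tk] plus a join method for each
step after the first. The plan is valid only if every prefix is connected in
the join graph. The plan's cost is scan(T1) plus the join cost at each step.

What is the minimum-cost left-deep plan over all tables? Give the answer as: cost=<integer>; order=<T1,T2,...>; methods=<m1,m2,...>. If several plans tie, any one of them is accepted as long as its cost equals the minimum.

cost=21740; order=B,D,C,A,E; methods=hash,hash,hash,hash

Selinger DP (subsets sized 1..n):
  {D}: scan cost=40, card=40
  {B}: scan cost=150, card=150
  {E}: scan cost=50, card=50
  {C}: scan cost=20, card=20
  {A}: scan cost=60, card=60
  {BD}: card=240; try (D,hash)→780, (B,merge)→1670, (D,merge)→1780, (B,hash)→2480, (B,nl)→6040, (D,nl)→6150; best=780 via (D,hash)
  {DE}: card=1000; try (D,hash)→580, (E,merge)→670, (E,hash)→680, (D,merge)→680, (E,nl_idx)→1280, (E,nl)→2040 …(+1); best=580 via (D,hash)
  {CD}: card=200; try (C,hash)→280, (D,merge)→420, (C,merge)→440, (C,nl_idx)→440, (D,hash)→520, (D,nl)→820 …(+1); best=280 via (C,hash)
  {AD}: card=600; try (D,hash)→600, (A,merge)→740, (D,merge)→760, (A,hash)→800, (A,nl_idx)→880, (A,nl)→2440 …(+1); best=600 via (D,hash)
  {BDE}: card=6000; try (E,hash)→1620, (E,merge)→3290, (B,hash)→3980, (E,nl_idx)→8220, (E,nl)→12780, (B,merge)→12930 …(+1); best=1620 via (E,hash)
  {BCD}: card=1200; try (C,hash)→1220, (B,hash)→2880, (C,merge)→3060, (C,nl_idx)→3180, (B,merge)→3430, (C,nl)→5580 …(+1); best=1220 via (C,hash)
  {ABD}: card=3600; try (A,hash)→1740, (A,merge)→3360, (B,hash)→3600, (A,nl_idx)→5820, (B,merge)→8550, (A,nl)→15180 …(+1); best=1740 via (A,hash)
  {CDE}: card=5000; try (E,hash)→1080, (C,hash)→1780, (E,merge)→2430, (E,nl_idx)→6480, (E,nl)→10280, (C,nl_idx)→10580 …(+2); best=1080 via (E,hash)
  {ADE}: card=15000; try (E,hash)→1800, (A,hash)→2300, (E,merge)→7550, (A,merge)→12000, (E,nl_idx)→19200, (A,nl_idx)→21580 …(+2); best=1800 via (E,hash)
  {ACD}: card=3000; try (A,hash)→1200, (C,hash)→1400, (A,merge)→2500, (A,nl_idx)→4480, (C,nl_idx)→6600, (C,merge)→7320 …(+2); best=1200 via (A,hash)
  {BCDE}: card=30000; try (E,hash)→3020, (C,hash)→7820, (B,hash)→8480, (E,merge)→15970, (E,nl_idx)→38420, (E,nl)→61220 …(+5); best=3020 via (E,hash)
  {ABDE}: card=90000; try (E,hash)→5940, (A,hash)→8340, (B,hash)→19200, (E,merge)→48890, (A,merge)→86040, (E,nl_idx)→113340 …(+5); best=5940 via (E,hash)
  {ABCD}: card=18000; try (A,hash)→3140, (C,hash)→5540, (B,hash)→6600, (A,merge)→16040, (A,nl_idx)→26420, (C,nl_idx)→37740 …(+5); best=3140 via (A,hash)
  {ACDE}: card=75000; try (E,hash)→4800, (A,hash)→6800, (C,hash)→17000, (E,merge)→40550, (A,merge)→71500, (E,nl_idx)→94200 …(+6); best=4800 via (E,hash)
  {ABCDE}: card=450000; try (E,hash)→21740, (A,hash)→33740, (B,hash)→82200, (C,hash)→96140, (E,merge)→291490, (A,merge)→483440 …(+9); best=21740 via (E,hash)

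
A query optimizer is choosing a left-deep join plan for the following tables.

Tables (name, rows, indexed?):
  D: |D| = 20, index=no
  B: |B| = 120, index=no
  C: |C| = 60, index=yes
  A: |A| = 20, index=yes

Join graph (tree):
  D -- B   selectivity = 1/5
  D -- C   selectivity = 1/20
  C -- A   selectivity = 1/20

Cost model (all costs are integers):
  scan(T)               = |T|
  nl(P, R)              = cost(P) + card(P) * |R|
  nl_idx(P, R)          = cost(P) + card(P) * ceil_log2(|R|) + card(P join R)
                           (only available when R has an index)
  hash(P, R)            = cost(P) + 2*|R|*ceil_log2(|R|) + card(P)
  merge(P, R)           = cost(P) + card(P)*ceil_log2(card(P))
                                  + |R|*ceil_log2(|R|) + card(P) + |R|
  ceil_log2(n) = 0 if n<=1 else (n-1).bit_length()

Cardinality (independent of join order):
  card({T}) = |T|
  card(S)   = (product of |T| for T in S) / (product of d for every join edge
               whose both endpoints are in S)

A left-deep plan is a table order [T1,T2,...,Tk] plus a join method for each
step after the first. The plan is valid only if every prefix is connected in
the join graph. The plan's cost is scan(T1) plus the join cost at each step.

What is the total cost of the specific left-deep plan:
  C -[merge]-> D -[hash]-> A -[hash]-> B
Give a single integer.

step 1: scan C: cost=60, card=60
step 2: join D via merge
    card(P join D) = 60*20/(20) = 60
    cost = 60 + 60*6 + 20*5 + 60 + 20 = 600
step 3: join A via hash
    card(P join A) = 60*20/(20) = 60
    cost = 600 + 2*20*5 + 60 = 860
step 4: join B via hash
    card(P join B) = 60*120/(5) = 1440
    cost = 860 + 2*120*7 + 60 = 2600

2600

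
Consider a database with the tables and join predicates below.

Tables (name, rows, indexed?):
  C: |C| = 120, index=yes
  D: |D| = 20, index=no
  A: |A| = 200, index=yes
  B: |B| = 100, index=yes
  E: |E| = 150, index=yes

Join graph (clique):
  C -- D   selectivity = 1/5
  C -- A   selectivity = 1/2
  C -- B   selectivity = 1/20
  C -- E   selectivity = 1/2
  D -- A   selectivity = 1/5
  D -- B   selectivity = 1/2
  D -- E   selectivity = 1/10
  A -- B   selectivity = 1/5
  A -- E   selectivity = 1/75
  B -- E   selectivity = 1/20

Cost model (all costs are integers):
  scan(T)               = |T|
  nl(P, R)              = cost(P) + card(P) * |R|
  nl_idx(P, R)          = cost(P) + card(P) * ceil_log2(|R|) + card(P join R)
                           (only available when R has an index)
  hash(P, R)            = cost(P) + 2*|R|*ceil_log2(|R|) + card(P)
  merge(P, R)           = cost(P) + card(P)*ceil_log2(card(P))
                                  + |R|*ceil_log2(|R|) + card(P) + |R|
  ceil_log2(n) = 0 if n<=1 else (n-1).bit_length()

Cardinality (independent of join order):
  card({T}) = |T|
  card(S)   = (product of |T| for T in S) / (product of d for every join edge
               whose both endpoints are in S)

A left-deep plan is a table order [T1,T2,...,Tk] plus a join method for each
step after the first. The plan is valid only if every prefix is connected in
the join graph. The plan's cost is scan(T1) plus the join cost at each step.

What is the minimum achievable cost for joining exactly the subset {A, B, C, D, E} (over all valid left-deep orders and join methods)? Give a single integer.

Selinger DP over subsets of {A,B,C,D,E}:
  {C}: scan cost=120, card=120
  {D}: scan cost=20, card=20
  {A}: scan cost=200, card=200
  {B}: scan cost=100, card=100
  {E}: scan cost=150, card=150
  {CD}: card=480; try (D,hash)→440, (C,nl_idx)→640, (C,merge)→1100, (D,merge)→1200, (C,hash)→1720, (C,nl)→2420 …(+1); best=440 via (D,hash)
  {AC}: card=12000; try (C,hash)→2080, (A,merge)→2880, (C,merge)→2960, (A,hash)→3440, (A,nl_idx)→13080, (C,nl_idx)→13600 …(+2); best=2080 via (C,hash)
  {BC}: card=600; try (C,nl_idx)→1400, (B,nl_idx)→1560, (B,hash)→1640, (C,merge)→1860, (C,hash)→1880, (B,merge)→1880 …(+2); best=1400 via (C,nl_idx)
  {CE}: card=9000; try (C,hash)→1980, (E,merge)→2430, (C,merge)→2460, (E,hash)→2640, (E,nl_idx)→10080, (C,nl_idx)→10200 …(+2); best=1980 via (C,hash)
  {AD}: card=800; try (D,hash)→600, (A,nl_idx)→980, (A,merge)→1940, (D,merge)→2120, (A,hash)→3240, (A,nl)→4020 …(+1); best=600 via (D,hash)
  {BD}: card=1000; try (D,hash)→400, (B,merge)→940, (D,merge)→1020, (B,nl_idx)→1160, (B,hash)→1440, (B,nl)→2020 …(+1); best=400 via (D,hash)
  {DE}: card=300; try (E,nl_idx)→480, (D,hash)→500, (E,merge)→1490, (D,merge)→1620, (E,hash)→2440, (E,nl)→3020 …(+1); best=480 via (E,nl_idx)
  {AB}: card=4000; try (B,hash)→1800, (A,merge)→2700, (B,merge)→2800, (A,hash)→3400, (A,nl_idx)→4900, (B,nl_idx)→5600 …(+2); best=1800 via (B,hash)
  {AE}: card=400; try (A,nl_idx)→1750, (E,nl_idx)→2200, (E,hash)→2800, (A,merge)→3300, (E,merge)→3350, (A,hash)→3500 …(+2); best=1750 via (A,nl_idx)
  {BE}: card=750; try (E,nl_idx)→1650, (B,hash)→1700, (B,nl_idx)→1950, (E,merge)→2250, (B,merge)→2300, (E,hash)→2600 …(+2); best=1650 via (E,nl_idx)
  {ACD}: card=9600; try (C,hash)→3080, (A,hash)→4120, (A,merge)→7040, (C,merge)→10360, (A,nl_idx)→13880, (D,hash)→14280 …(+5); best=3080 via (C,hash)
  {BCD}: card=1200; try (D,hash)→2200, (B,hash)→2320, (C,hash)→3080, (B,nl_idx)→5000, (B,merge)→6040, (D,merge)→8120 …(+5); best=2200 via (D,hash)
  {CDE}: card=3600; try (C,hash)→2460, (E,hash)→3320, (C,merge)→4440, (C,nl_idx)→6180, (E,merge)→6590, (E,nl_idx)→7880 …(+5); best=2460 via (C,hash)
  {ABC}: card=12000; try (A,hash)→5200, (C,hash)→7480, (A,merge)→9800, (B,hash)→15480, (A,nl_idx)→18200, (C,nl_idx)→41800 …(+6); best=5200 via (A,hash)
  {ACE}: card=12000; try (C,hash)→3830, (C,merge)→6710, (A,hash)→14180, (E,hash)→16480, (C,nl_idx)→16550, (C,nl)→49750 …(+6); best=3830 via (C,hash)
  {BCE}: card=2250; try (C,hash)→4080, (E,hash)→4400, (E,nl_idx)→8450, (C,nl_idx)→9150, (E,merge)→9350, (C,merge)→10860 …(+6); best=4080 via (C,hash)
  {ABD}: card=8000; try (B,hash)→2800, (A,hash)→4600, (D,hash)→6000, (B,merge)→10200, (A,merge)→13200, (B,nl_idx)→14200 …(+5); best=2800 via (B,hash)
  {ADE}: card=160; try (D,hash)→2350, (A,nl_idx)→3040, (E,hash)→3800, (A,hash)→3980, (A,merge)→5280, (D,merge)→5870 …(+5); best=2350 via (D,hash)
  {BDE}: card=750; try (B,hash)→2180, (D,hash)→2600, (B,nl_idx)→3330, (E,hash)→3800, (B,merge)→4280, (E,nl_idx)→9150 …(+5); best=2180 via (B,hash)
  {ABE}: card=400; try (B,hash)→3550, (B,nl_idx)→4950, (A,hash)→5600, (B,merge)→6550, (A,nl_idx)→8050, (E,hash)→8200 …(+6); best=3550 via (B,hash)
  {ABCD}: card=4800; try (A,hash)→6600, (C,hash)→12480, (B,hash)→14080, (A,nl_idx)→16600, (D,hash)→17400, (A,merge)→18400 …(+9); best=6600 via (A,hash)
  {ACDE}: card=960; try (C,hash)→4190, (C,nl_idx)→4430, (C,merge)→4750, (A,hash)→9260, (E,hash)→15080, (D,hash)→16030 …(+9); best=4190 via (C,hash)
  {BCDE}: card=450; try (C,hash)→4610, (E,hash)→5800, (D,hash)→6530, (B,hash)→7460, (C,nl_idx)→7880, (C,merge)→11390 …(+9); best=4610 via (C,hash)
  {ABCE}: card=600; try (C,hash)→5630, (C,nl_idx)→6950, (C,merge)→8510, (A,hash)→9530, (B,hash)→17230, (E,hash)→19600 …(+10); best=5630 via (C,hash)
  {ABDE}: card=80; try (B,nl_idx)→3550, (B,hash)→3910, (D,hash)→4150, (B,merge)→4590, (A,hash)→6130, (D,merge)→7670 …(+9); best=3550 via (B,nl_idx)
  {ABCDE}: card=24; try (C,nl_idx)→4134, (C,merge)→5150, (C,hash)→5310, (D,hash)→6430, (B,hash)→6550, (A,nl_idx)→8234 …(+13); best=4134 via (C,nl_idx)

4134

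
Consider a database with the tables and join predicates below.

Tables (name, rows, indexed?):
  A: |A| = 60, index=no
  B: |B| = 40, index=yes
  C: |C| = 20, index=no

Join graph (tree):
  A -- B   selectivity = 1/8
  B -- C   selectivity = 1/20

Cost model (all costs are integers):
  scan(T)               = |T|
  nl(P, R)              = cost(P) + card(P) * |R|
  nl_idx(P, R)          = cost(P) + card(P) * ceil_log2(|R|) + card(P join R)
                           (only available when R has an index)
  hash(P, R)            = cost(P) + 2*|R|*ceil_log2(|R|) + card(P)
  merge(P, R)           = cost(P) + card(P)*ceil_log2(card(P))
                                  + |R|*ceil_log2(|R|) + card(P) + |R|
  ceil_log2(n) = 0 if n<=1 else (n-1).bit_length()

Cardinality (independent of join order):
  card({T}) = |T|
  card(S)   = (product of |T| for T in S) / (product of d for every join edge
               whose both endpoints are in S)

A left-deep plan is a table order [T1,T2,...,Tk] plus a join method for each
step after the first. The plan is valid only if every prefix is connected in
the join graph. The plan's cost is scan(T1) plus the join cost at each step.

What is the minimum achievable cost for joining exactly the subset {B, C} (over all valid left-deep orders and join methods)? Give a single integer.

180

Selinger DP over subsets of {B,C}:
  {B}: scan cost=40, card=40
  {C}: scan cost=20, card=20
  {BC}: card=40; try (B,nl_idx)→180, (C,hash)→280, (B,merge)→420, (C,merge)→440, (B,hash)→520, (B,nl)→820 …(+1); best=180 via (B,nl_idx)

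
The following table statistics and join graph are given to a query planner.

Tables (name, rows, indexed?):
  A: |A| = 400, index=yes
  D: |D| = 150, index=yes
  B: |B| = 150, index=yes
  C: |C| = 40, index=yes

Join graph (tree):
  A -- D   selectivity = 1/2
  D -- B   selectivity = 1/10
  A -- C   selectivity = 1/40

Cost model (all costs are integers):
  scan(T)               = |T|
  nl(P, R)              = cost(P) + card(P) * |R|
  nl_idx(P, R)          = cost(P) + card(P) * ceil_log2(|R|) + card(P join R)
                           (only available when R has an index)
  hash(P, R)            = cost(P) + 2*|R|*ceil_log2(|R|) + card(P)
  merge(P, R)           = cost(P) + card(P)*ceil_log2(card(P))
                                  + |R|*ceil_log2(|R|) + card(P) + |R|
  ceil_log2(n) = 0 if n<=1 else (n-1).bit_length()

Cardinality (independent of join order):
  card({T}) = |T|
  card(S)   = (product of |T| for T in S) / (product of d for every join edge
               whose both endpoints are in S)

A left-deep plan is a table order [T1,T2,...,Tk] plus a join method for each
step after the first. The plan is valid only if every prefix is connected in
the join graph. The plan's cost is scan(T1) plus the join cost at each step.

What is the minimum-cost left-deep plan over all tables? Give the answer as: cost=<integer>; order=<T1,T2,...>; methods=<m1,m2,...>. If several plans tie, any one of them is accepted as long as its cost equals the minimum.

cost=36000; order=C,A,D,B; methods=nl_idx,hash,hash

Selinger DP (subsets sized 1..n):
  {A}: scan cost=400, card=400
  {D}: scan cost=150, card=150
  {B}: scan cost=150, card=150
  {C}: scan cost=40, card=40
  {AD}: card=30000; try (D,hash)→3200, (A,merge)→5500, (D,merge)→5750, (A,hash)→7500, (A,nl_idx)→31500, (D,nl_idx)→33600 …(+2); best=3200 via (D,hash)
  {AC}: card=400; try (A,nl_idx)→800, (C,hash)→1280, (C,nl_idx)→3200, (A,merge)→4320, (C,merge)→4680, (A,hash)→7280 …(+2); best=800 via (A,nl_idx)
  {BD}: card=2250; try (D,hash)→2700, (B,hash)→2700, (D,merge)→2850, (B,merge)→2850, (D,nl_idx)→3600, (B,nl_idx)→3600 …(+2); best=2700 via (D,hash)
  {ABD}: card=450000; try (A,hash)→12150, (B,hash)→35600, (A,merge)→35950, (A,nl_idx)→472950, (B,merge)→484550, (B,nl_idx)→693200 …(+2); best=12150 via (A,hash)
  {ACD}: card=30000; try (D,hash)→3600, (D,merge)→6150, (C,hash)→33680, (D,nl_idx)→34000, (D,nl)→60800, (C,nl_idx)→213200 …(+2); best=3600 via (D,hash)
  {ABCD}: card=450000; try (B,hash)→36000, (C,hash)→462630, (B,merge)→484950, (B,nl_idx)→693600, (C,nl_idx)→3162150, (B,nl)→4503600 …(+2); best=36000 via (B,hash)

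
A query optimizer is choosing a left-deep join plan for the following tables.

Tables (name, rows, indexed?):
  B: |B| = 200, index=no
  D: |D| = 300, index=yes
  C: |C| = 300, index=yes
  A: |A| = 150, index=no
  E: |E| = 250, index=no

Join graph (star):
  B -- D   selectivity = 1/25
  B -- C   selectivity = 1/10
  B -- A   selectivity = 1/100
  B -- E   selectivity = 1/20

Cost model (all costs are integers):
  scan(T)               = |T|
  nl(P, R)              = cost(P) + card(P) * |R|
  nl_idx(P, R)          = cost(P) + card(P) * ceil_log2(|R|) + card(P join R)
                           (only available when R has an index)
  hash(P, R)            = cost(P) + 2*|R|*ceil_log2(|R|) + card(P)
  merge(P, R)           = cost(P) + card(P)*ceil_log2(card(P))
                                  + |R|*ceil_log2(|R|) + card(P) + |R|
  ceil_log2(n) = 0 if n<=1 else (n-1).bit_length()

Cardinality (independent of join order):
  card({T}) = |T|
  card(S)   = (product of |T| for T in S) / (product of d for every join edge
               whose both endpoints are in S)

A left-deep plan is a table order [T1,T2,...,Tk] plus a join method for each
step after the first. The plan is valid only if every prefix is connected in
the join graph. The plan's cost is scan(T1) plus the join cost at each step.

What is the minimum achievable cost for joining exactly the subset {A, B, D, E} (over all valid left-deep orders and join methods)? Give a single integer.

Selinger DP over subsets of {A,B,D,E}:
  {B}: scan cost=200, card=200
  {D}: scan cost=300, card=300
  {A}: scan cost=150, card=150
  {E}: scan cost=250, card=250
  {BD}: card=2400; try (B,hash)→3800, (D,nl_idx)→4400, (D,merge)→5000, (B,merge)→5100, (D,hash)→5800, (D,nl)→60200 …(+1); best=3800 via (B,hash)
  {AB}: card=300; try (A,hash)→2800, (B,merge)→3300, (A,merge)→3350, (B,hash)→3500, (B,nl)→30150, (A,nl)→30200; best=2800 via (A,hash)
  {BE}: card=2500; try (B,hash)→3700, (E,merge)→4250, (B,merge)→4300, (E,hash)→4400, (E,nl)→50200, (B,nl)→50250; best=3700 via (B,hash)
  {ABD}: card=3600; try (D,hash)→8500, (A,hash)→8600, (D,merge)→8800, (D,nl_idx)→9100, (A,merge)→36350, (D,nl)→92800 …(+1); best=8500 via (D,hash)
  {BDE}: card=30000; try (E,hash)→10200, (D,hash)→11600, (E,merge)→37250, (D,merge)→39200, (D,nl_idx)→56200, (E,nl)→603800 …(+1); best=10200 via (E,hash)
  {ABE}: card=3750; try (E,hash)→7100, (E,merge)→8050, (A,hash)→8600, (A,merge)→37550, (E,nl)→77800, (A,nl)→378700; best=7100 via (E,hash)
  {ABDE}: card=45000; try (E,hash)→16100, (D,hash)→16250, (A,hash)→42600, (E,merge)→57550, (D,merge)→58850, (D,nl_idx)→85850 …(+4); best=16100 via (E,hash)

16100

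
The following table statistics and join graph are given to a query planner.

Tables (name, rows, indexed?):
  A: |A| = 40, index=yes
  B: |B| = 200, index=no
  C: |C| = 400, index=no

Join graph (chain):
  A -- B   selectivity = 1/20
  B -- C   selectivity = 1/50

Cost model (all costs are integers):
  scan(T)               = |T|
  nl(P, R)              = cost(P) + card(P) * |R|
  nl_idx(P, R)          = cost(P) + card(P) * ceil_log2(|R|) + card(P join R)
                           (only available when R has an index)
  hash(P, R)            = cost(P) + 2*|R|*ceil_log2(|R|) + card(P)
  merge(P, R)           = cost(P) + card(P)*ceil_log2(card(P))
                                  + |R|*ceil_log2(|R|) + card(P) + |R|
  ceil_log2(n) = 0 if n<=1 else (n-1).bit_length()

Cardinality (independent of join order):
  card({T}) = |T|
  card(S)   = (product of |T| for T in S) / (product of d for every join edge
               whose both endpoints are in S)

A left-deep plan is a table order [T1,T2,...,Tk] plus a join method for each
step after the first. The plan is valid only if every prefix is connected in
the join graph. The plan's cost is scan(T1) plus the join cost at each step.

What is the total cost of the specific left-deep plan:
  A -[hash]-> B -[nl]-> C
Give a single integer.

163280

step 1: scan A: cost=40, card=40
step 2: join B via hash
    card(P join B) = 40*200/(20) = 400
    cost = 40 + 2*200*8 + 40 = 3280
step 3: join C via nl
    card(P join C) = 400*400/(50) = 3200
    cost = 3280 + 400*400 = 163280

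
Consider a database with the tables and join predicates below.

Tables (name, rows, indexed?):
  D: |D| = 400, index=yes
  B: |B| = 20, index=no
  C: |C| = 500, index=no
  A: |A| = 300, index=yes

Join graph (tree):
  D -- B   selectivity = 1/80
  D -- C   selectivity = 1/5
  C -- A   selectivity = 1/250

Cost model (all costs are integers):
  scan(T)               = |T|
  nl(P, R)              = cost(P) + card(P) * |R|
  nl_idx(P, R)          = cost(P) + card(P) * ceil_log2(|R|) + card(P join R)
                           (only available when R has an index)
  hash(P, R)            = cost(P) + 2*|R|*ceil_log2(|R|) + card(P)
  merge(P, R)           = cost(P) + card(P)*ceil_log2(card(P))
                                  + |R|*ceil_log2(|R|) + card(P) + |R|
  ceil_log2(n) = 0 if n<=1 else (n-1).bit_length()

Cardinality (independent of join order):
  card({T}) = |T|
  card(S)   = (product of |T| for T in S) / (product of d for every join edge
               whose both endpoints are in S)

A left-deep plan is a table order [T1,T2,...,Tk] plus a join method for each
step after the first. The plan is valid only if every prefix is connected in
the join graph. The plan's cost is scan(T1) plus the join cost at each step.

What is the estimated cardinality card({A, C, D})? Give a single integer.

48000

Tables in S: A(300), C(500), D(400)
Edges inside S: D-C(d=5), C-A(d=250)
numerator = 300 * 500 * 400 = 60000000
denominator = 5 * 250 = 1250
card(S) = 60000000 / 1250 = 48000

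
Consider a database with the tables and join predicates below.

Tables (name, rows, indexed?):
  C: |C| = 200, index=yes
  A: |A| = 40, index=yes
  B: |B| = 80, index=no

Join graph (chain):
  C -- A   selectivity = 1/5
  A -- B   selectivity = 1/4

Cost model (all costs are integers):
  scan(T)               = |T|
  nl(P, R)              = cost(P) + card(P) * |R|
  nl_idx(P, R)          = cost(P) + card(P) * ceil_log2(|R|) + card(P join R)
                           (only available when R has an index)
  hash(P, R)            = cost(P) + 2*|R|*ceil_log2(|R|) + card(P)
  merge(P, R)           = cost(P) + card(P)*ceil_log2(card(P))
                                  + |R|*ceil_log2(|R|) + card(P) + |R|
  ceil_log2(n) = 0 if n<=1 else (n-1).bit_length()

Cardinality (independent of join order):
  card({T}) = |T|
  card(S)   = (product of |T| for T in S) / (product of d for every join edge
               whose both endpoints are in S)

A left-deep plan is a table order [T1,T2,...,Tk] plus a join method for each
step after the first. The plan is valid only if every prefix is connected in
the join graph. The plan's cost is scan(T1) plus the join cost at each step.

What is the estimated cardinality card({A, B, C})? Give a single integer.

32000

Tables in S: A(40), B(80), C(200)
Edges inside S: C-A(d=5), A-B(d=4)
numerator = 40 * 80 * 200 = 640000
denominator = 5 * 4 = 20
card(S) = 640000 / 20 = 32000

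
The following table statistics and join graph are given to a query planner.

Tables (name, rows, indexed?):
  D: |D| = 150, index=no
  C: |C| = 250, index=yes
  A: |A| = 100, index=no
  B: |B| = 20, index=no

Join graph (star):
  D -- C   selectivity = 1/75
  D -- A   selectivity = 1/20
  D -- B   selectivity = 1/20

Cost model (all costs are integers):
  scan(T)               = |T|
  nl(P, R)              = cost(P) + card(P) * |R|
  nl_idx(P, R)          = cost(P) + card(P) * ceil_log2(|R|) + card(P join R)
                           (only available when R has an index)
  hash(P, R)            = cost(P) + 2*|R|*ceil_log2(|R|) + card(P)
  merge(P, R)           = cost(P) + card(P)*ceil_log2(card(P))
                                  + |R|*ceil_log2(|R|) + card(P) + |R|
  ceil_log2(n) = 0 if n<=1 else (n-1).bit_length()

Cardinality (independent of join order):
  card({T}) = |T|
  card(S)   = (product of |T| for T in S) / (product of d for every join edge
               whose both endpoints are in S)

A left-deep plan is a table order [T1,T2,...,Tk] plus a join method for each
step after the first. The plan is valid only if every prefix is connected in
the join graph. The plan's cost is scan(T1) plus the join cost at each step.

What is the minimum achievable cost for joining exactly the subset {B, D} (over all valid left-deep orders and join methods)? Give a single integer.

Selinger DP over subsets of {B,D}:
  {D}: scan cost=150, card=150
  {B}: scan cost=20, card=20
  {BD}: card=150; try (B,hash)→500, (D,merge)→1490, (B,merge)→1620, (D,hash)→2440, (D,nl)→3020, (B,nl)→3150; best=500 via (B,hash)

500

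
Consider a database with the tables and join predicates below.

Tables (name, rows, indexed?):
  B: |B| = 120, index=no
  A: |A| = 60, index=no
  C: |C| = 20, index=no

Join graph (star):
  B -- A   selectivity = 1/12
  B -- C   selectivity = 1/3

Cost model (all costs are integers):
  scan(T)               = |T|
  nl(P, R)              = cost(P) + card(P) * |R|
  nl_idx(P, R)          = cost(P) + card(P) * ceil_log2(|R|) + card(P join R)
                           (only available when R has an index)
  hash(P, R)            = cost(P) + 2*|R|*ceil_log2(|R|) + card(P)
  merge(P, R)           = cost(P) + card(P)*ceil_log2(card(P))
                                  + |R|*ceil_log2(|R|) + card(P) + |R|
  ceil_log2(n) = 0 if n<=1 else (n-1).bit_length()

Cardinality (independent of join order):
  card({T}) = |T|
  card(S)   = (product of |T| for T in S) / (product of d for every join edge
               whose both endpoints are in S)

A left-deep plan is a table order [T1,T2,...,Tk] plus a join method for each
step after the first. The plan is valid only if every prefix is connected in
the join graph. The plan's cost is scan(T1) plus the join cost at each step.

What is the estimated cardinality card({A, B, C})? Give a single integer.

Tables in S: A(60), B(120), C(20)
Edges inside S: B-A(d=12), B-C(d=3)
numerator = 60 * 120 * 20 = 144000
denominator = 12 * 3 = 36
card(S) = 144000 / 36 = 4000

4000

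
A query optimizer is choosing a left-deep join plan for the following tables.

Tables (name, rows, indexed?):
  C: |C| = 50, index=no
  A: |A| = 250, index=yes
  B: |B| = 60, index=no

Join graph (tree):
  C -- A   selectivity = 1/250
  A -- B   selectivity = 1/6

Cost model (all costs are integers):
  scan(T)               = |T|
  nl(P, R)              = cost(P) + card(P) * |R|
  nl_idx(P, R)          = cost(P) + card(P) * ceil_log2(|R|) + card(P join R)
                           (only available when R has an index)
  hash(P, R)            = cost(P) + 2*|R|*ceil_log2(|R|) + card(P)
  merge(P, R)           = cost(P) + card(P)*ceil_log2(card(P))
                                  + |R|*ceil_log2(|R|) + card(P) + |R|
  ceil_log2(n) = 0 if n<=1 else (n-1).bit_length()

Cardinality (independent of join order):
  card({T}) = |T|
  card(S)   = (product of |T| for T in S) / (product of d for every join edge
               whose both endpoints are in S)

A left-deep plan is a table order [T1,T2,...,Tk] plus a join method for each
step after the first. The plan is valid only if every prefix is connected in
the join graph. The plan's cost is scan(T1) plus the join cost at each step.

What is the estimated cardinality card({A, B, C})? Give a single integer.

500

Tables in S: A(250), B(60), C(50)
Edges inside S: C-A(d=250), A-B(d=6)
numerator = 250 * 60 * 50 = 750000
denominator = 250 * 6 = 1500
card(S) = 750000 / 1500 = 500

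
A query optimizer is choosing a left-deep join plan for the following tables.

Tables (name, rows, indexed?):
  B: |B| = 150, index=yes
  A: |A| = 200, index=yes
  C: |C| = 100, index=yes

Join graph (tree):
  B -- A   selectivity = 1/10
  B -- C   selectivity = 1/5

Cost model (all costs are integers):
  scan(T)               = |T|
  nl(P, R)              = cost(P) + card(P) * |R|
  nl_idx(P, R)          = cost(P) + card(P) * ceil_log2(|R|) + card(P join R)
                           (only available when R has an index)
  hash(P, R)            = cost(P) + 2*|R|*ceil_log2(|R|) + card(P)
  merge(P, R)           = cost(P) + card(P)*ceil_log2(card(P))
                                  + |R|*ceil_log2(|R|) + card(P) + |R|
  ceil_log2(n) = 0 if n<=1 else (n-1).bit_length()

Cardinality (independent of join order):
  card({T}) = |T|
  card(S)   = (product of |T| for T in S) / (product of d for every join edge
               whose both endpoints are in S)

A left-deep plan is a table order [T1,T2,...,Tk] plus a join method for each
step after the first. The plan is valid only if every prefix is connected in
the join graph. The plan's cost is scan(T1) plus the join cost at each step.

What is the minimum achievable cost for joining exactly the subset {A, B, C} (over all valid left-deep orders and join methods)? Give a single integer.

Selinger DP over subsets of {A,B,C}:
  {B}: scan cost=150, card=150
  {A}: scan cost=200, card=200
  {C}: scan cost=100, card=100
  {AB}: card=3000; try (B,hash)→2800, (A,merge)→3300, (B,merge)→3350, (A,hash)→3500, (A,nl_idx)→4350, (B,nl_idx)→4800 …(+2); best=2800 via (B,hash)
  {BC}: card=3000; try (C,hash)→1700, (B,merge)→2250, (C,merge)→2300, (B,hash)→2600, (B,nl_idx)→3900, (C,nl_idx)→4200 …(+2); best=1700 via (C,hash)
  {ABC}: card=60000; try (C,hash)→7200, (A,hash)→7900, (A,merge)→42500, (C,merge)→42600, (C,nl_idx)→83800, (A,nl_idx)→85700 …(+2); best=7200 via (C,hash)

7200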